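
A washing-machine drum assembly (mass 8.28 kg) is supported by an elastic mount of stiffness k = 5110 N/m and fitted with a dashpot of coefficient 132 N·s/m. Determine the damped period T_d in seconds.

ω_n = √(k/m) = √(5110/8.28) = 24.84 rad/s.
Critical damping c_c = 2√(k·m) = 2√(5110 × 8.28) = 411.4 N·s/m, so ζ = c/c_c = 132/411.4 = 0.3209.
ω_d = ω_n√(1 − ζ²) = 24.84 × √(1 − 0.103) = 23.53 rad/s.
T_d = 2π/ω_d = 0.2670 s.

0.267 s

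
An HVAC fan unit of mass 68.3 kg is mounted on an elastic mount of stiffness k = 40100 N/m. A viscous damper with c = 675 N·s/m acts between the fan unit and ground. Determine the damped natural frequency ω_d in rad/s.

ω_n = √(k/m) = √(40100/68.3) = 24.23 rad/s.
Critical damping c_c = 2√(k·m) = 2√(40100 × 68.3) = 3310 N·s/m, so ζ = c/c_c = 675/3310 = 0.2039.
ω_d = ω_n√(1 − ζ²) = 24.23 × √(1 − 0.0416) = 23.72 rad/s.

23.7 rad/s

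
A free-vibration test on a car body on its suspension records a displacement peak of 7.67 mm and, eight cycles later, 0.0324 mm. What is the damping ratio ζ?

Logarithmic decrement δ = (1/n)·ln(x₀/x_n) = (1/8)·ln(7.67/0.0324) = (1/8)·ln(236.7) = 0.6834.
ζ = δ/√(4π² + δ²) = 0.6834/√(39.48 + 0.467) = 0.6834/6.320 = 0.1081.

0.108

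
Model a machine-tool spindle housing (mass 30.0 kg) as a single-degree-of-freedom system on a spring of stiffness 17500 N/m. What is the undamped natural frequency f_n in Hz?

ω_n = √(k/m) = √(17500/30.0) = √583.3 = 24.15 rad/s.
f_n = ω_n/(2π) = 24.15/6.283 = 3.844 Hz.

3.84 Hz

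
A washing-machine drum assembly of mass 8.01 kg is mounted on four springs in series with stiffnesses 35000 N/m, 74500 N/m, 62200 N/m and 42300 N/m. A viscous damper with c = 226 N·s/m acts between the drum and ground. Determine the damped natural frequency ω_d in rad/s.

Series springs: 1/k_eq = 1/35000 + 1/74500 + 1/62200 + 1/42300 = 8.171×10^-5, so k_eq = 12240 N/m.
ω_n = √(k_eq/m) = √(12240/8.01) = 39.09 rad/s.
Critical damping c_c = 2√(k_eq·m) = 2√(12240 × 8.01) = 626.2 N·s/m, so ζ = c/c_c = 226/626.2 = 0.3609.
ω_d = ω_n√(1 − ζ²) = 39.09 × √(1 − 0.130) = 36.45 rad/s.

36.5 rad/s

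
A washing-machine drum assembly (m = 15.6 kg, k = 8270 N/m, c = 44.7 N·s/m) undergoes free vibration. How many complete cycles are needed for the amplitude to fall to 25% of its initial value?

ζ = c/(2√(km)) = 44.7/(2√(8270 × 15.6)) = 44.7/718.4 = 0.06222.
Logarithmic decrement δ = 2πζ/√(1 − ζ²) = 2π × 0.06222/√(1 − 0.00387) = 0.3917.
x_n/x₀ = e^(−nδ) ≤ 0.25; take ln: n ≥ ln(1/0.25)/δ = 1.386/0.3917 = 3.539.
So 4 complete cycles are required.

4 cycles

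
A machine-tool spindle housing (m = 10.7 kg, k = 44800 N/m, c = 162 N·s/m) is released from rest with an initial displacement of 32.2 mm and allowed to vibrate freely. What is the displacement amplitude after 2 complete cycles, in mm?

ζ = c/(2√(km)) = 162/(2√(44800 × 10.7)) = 162/1385 = 0.1170.
Logarithmic decrement δ = 2πζ/√(1 − ζ²) = 2π × 0.1170/√(1 − 0.0137) = 0.7402.
After n cycles, x_n/x₀ = e^(−nδ), so x_2 = 32.2 × e^(−2 × 0.7402) = 32.2 × 0.2276 = 7.328 mm.

7.33 mm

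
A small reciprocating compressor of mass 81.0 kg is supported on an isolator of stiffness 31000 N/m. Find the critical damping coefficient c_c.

c_c = 2√(k·m) = 2√(31000 × 81.0) = 2 × 1585 = 3169 N·s/m.

3170 N·s/m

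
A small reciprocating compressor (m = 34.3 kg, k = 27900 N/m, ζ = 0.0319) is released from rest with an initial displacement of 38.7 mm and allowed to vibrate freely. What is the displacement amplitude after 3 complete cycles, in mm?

21.2 mm

Logarithmic decrement δ = 2πζ/√(1 − ζ²) = 2π × 0.03190/√(1 − 0.00102) = 0.2005.
After n cycles, x_n/x₀ = e^(−nδ), so x_3 = 38.7 × e^(−3 × 0.2005) = 38.7 × 0.5479 = 21.20 mm.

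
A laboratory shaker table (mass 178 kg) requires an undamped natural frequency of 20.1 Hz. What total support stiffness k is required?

2840000 N/m

ω_n = 2πf_n = 2π × 20.1 = 126.3 rad/s.
k = m·ω_n² = 178 × 126.3² = 178 × 15950 = 2839000 N/m.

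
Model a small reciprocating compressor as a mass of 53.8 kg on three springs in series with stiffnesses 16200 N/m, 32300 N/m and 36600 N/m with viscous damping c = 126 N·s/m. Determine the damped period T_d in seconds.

0.507 s

Series springs: 1/k_eq = 1/16200 + 1/32300 + 1/36600 = 0.0001200, so k_eq = 8333 N/m.
ω_n = √(k_eq/m) = √(8333/53.8) = 12.45 rad/s.
Critical damping c_c = 2√(k_eq·m) = 2√(8333 × 53.8) = 1339 N·s/m, so ζ = c/c_c = 126/1339 = 0.09409.
ω_d = ω_n√(1 − ζ²) = 12.45 × √(1 − 0.00885) = 12.39 rad/s.
T_d = 2π/ω_d = 0.5071 s.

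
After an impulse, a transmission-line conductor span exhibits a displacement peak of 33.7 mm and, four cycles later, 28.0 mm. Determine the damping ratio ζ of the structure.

Logarithmic decrement δ = (1/n)·ln(x₀/x_n) = (1/4)·ln(33.7/28.0) = (1/4)·ln(1.204) = 0.04632.
ζ = δ/√(4π² + δ²) = 0.04632/√(39.48 + 0.00215) = 0.04632/6.283 = 0.007372.

0.00737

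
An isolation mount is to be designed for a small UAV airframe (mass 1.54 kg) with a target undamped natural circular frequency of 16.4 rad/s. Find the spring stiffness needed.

414 N/m

k = m·ω_n² = 1.54 × 16.40² = 1.54 × 269.0 = 414.2 N/m.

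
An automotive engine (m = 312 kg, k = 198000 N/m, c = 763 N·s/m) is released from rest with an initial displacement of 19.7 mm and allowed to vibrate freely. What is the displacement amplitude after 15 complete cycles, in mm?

0.202 mm

ζ = c/(2√(km)) = 763/(2√(198000 × 312)) = 763/15720 = 0.04854.
Logarithmic decrement δ = 2πζ/√(1 − ζ²) = 2π × 0.04854/√(1 − 0.00236) = 0.3053.
After n cycles, x_n/x₀ = e^(−nδ), so x_15 = 19.7 × e^(−15 × 0.3053) = 19.7 × 0.01025 = 0.2020 mm.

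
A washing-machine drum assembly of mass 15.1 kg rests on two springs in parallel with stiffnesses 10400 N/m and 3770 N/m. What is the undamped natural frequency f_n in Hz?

Parallel springs add: k_eq = 10400 + 3770 = 14170 N/m.
ω_n = √(k_eq/m) = √(14170/15.1) = √938.4 = 30.63 rad/s.
f_n = ω_n/(2π) = 30.63/6.283 = 4.875 Hz.

4.88 Hz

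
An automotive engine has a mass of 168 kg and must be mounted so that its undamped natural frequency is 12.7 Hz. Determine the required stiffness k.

ω_n = 2πf_n = 2π × 12.7 = 79.80 rad/s.
k = m·ω_n² = 168 × 79.80² = 168 × 6367 = 1070000 N/m.

1070000 N/m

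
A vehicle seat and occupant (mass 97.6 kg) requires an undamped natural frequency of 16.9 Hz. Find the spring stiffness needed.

1100000 N/m

ω_n = 2πf_n = 2π × 16.9 = 106.2 rad/s.
k = m·ω_n² = 97.6 × 106.2² = 97.6 × 11280 = 1100000 N/m.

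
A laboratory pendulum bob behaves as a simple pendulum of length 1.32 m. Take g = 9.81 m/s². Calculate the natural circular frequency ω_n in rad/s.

For a simple pendulum ω_n = √(g/L) = √(9.81/1.32) = √7.432 = 2.726 rad/s.

2.73 rad/s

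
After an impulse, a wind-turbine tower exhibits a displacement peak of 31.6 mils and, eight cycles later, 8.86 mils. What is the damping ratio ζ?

0.0253

Logarithmic decrement δ = (1/n)·ln(x₀/x_n) = (1/8)·ln(31.6/8.86) = (1/8)·ln(3.567) = 0.1590.
ζ = δ/√(4π² + δ²) = 0.1590/√(39.48 + 0.0253) = 0.1590/6.285 = 0.02529.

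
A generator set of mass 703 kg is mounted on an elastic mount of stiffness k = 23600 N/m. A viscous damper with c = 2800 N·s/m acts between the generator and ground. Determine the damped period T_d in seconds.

1.15 s

ω_n = √(k/m) = √(23600/703) = 5.794 rad/s.
Critical damping c_c = 2√(k·m) = 2√(23600 × 703) = 8146 N·s/m, so ζ = c/c_c = 2800/8146 = 0.3437.
ω_d = ω_n√(1 − ζ²) = 5.794 × √(1 − 0.118) = 5.441 rad/s.
T_d = 2π/ω_d = 1.155 s.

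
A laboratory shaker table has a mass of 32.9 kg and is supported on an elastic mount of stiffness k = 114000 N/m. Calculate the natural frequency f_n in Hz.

ω_n = √(k/m) = √(114000/32.9) = √3465 = 58.86 rad/s.
f_n = ω_n/(2π) = 58.86/6.283 = 9.369 Hz.

9.37 Hz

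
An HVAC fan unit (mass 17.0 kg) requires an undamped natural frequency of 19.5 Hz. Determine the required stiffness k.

ω_n = 2πf_n = 2π × 19.5 = 122.5 rad/s.
k = m·ω_n² = 17.0 × 122.5² = 17.0 × 15010 = 255200 N/m.

255000 N/m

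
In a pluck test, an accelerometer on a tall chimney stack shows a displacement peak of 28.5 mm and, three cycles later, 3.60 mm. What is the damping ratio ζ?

Logarithmic decrement δ = (1/n)·ln(x₀/x_n) = (1/3)·ln(28.5/3.60) = (1/3)·ln(7.917) = 0.6897.
ζ = δ/√(4π² + δ²) = 0.6897/√(39.48 + 0.476) = 0.6897/6.321 = 0.1091.

0.109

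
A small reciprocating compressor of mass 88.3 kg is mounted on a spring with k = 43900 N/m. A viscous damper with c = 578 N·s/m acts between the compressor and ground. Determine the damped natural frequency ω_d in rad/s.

22.1 rad/s

ω_n = √(k/m) = √(43900/88.3) = 22.30 rad/s.
Critical damping c_c = 2√(k·m) = 2√(43900 × 88.3) = 3938 N·s/m, so ζ = c/c_c = 578/3938 = 0.1468.
ω_d = ω_n√(1 − ζ²) = 22.30 × √(1 − 0.0215) = 22.06 rad/s.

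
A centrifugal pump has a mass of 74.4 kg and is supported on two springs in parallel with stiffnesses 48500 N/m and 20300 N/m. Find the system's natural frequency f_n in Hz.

Parallel springs add: k_eq = 48500 + 20300 = 68800 N/m.
ω_n = √(k_eq/m) = √(68800/74.4) = √924.7 = 30.41 rad/s.
f_n = ω_n/(2π) = 30.41/6.283 = 4.840 Hz.

4.84 Hz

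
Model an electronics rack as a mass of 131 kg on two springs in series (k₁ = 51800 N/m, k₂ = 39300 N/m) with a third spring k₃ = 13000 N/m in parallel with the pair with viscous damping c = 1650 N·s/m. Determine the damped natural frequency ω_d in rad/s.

15.2 rad/s

Series pair: k_s = k₁k₂/(k₁+k₂) = (51800)(39300)/(51800 + 39300) = 22350 N/m. In parallel with k₃: k_eq = 22350 + 13000 = 35350 N/m.
ω_n = √(k_eq/m) = √(35350/131) = 16.43 rad/s.
Critical damping c_c = 2√(k_eq·m) = 2√(35350 × 131) = 4304 N·s/m, so ζ = c/c_c = 1650/4304 = 0.3834.
ω_d = ω_n√(1 − ζ²) = 16.43 × √(1 − 0.147) = 15.17 rad/s.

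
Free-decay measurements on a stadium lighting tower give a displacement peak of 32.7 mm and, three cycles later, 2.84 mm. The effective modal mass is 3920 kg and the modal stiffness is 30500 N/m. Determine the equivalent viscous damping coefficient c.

Logarithmic decrement δ = (1/n)·ln(x₀/x_n) = (1/3)·ln(32.7/2.84) = (1/3)·ln(11.51) = 0.8145.
ζ = δ/√(4π² + δ²) = 0.8145/√(39.48 + 0.663) = 0.8145/6.336 = 0.1286.
c = ζ · 2√(km) = 0.1286 × 2√(30500 × 3920) = 0.1286 × 21870 = 2811 N·s/m.

2810 N·s/m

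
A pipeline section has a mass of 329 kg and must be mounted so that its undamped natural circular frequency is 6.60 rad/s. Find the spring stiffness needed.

14300 N/m

k = m·ω_n² = 329 × 6.600² = 329 × 43.56 = 14330 N/m.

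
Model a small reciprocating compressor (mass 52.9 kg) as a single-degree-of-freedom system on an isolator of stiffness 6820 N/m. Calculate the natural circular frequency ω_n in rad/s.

11.4 rad/s

ω_n = √(k/m) = √(6820/52.9) = √128.9 = 11.35 rad/s.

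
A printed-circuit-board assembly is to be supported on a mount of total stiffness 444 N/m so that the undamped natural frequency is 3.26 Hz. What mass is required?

ω_n = 2πf_n = 2π × 3.26 = 20.48 rad/s.
m = k/ω_n² = 444/20.48² = 444/419.6 = 1.058 kg.

1.06 kg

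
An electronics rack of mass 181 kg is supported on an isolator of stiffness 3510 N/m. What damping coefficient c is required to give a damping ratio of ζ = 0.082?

131 N·s/m

c_c = 2√(k·m) = 2√(3510 × 181) = 1594 N·s/m.
c = ζ·c_c = 0.082 × 1594 = 130.7 N·s/m.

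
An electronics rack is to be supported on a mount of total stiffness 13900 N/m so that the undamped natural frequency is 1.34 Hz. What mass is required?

196 kg

ω_n = 2πf_n = 2π × 1.34 = 8.419 rad/s.
m = k/ω_n² = 13900/8.419² = 13900/70.89 = 196.1 kg.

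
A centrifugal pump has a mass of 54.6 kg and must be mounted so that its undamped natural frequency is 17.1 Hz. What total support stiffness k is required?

630000 N/m

ω_n = 2πf_n = 2π × 17.1 = 107.4 rad/s.
k = m·ω_n² = 54.6 × 107.4² = 54.6 × 11540 = 630300 N/m.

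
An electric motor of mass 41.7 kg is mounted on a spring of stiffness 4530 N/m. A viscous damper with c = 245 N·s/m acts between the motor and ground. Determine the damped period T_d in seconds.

0.628 s

ω_n = √(k/m) = √(4530/41.7) = 10.42 rad/s.
Critical damping c_c = 2√(k·m) = 2√(4530 × 41.7) = 869.3 N·s/m, so ζ = c/c_c = 245/869.3 = 0.2819.
ω_d = ω_n√(1 − ζ²) = 10.42 × √(1 − 0.0794) = 10.00 rad/s.
T_d = 2π/ω_d = 0.6283 s.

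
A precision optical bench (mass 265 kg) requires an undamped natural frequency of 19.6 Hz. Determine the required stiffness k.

4020000 N/m

ω_n = 2πf_n = 2π × 19.6 = 123.2 rad/s.
k = m·ω_n² = 265 × 123.2² = 265 × 15170 = 4019000 N/m.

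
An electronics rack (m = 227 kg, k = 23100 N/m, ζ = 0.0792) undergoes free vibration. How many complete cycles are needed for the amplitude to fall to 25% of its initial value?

Logarithmic decrement δ = 2πζ/√(1 − ζ²) = 2π × 0.07920/√(1 − 0.00627) = 0.4992.
x_n/x₀ = e^(−nδ) ≤ 0.25; take ln: n ≥ ln(1/0.25)/δ = 1.386/0.4992 = 2.777.
So 3 complete cycles are required.

3 cycles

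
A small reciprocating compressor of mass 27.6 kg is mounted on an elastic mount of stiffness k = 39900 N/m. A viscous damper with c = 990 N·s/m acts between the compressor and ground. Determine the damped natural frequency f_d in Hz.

ω_n = √(k/m) = √(39900/27.6) = 38.02 rad/s.
Critical damping c_c = 2√(k·m) = 2√(39900 × 27.6) = 2099 N·s/m, so ζ = c/c_c = 990/2099 = 0.4717.
ω_d = ω_n√(1 − ζ²) = 38.02 × √(1 − 0.222) = 33.53 rad/s.
f_d = ω_d/(2π) = 5.336 Hz.

5.34 Hz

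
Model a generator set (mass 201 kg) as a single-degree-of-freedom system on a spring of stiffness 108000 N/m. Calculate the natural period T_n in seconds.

ω_n = √(k/m) = √(108000/201) = √537.3 = 23.18 rad/s.
T_n = 2π/ω_n = 6.283/23.18 = 0.2711 s.

0.271 s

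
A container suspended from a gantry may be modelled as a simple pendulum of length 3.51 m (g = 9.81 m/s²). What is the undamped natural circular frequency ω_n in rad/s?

1.67 rad/s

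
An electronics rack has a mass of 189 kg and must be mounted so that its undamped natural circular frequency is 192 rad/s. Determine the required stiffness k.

6970000 N/m

k = m·ω_n² = 189 × 192.0² = 189 × 36860 = 6967000 N/m.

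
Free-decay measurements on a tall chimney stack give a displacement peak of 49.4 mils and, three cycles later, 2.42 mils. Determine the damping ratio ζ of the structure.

0.158

Logarithmic decrement δ = (1/n)·ln(x₀/x_n) = (1/3)·ln(49.4/2.42) = (1/3)·ln(20.41) = 1.005.
ζ = δ/√(4π² + δ²) = 1.005/√(39.48 + 1.01) = 1.005/6.363 = 0.1580.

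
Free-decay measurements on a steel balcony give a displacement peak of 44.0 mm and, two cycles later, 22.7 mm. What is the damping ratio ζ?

Logarithmic decrement δ = (1/n)·ln(x₀/x_n) = (1/2)·ln(44.0/22.7) = (1/2)·ln(1.938) = 0.3309.
ζ = δ/√(4π² + δ²) = 0.3309/√(39.48 + 0.110) = 0.3309/6.292 = 0.05259.

0.0526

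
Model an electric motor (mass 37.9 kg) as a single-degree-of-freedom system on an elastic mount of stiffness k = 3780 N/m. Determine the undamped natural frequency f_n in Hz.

1.59 Hz

ω_n = √(k/m) = √(3780/37.9) = √99.74 = 9.987 rad/s.
f_n = ω_n/(2π) = 9.987/6.283 = 1.589 Hz.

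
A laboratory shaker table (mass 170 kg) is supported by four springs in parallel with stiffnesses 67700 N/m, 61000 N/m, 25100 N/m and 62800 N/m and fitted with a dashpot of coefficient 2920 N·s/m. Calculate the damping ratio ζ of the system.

0.241

Parallel springs add: k_eq = 67700 + 61000 + 25100 + 62800 = 216600 N/m.
ω_n = √(k_eq/m) = √(216600/170) = 35.69 rad/s.
Critical damping c_c = 2√(k_eq·m) = 2√(216600 × 170) = 12140 N·s/m, so ζ = c/c_c = 2920/12140 = 0.2406.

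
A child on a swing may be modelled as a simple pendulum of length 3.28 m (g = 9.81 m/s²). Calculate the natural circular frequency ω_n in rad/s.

For a simple pendulum ω_n = √(g/L) = √(9.81/3.28) = √2.991 = 1.729 rad/s.

1.73 rad/s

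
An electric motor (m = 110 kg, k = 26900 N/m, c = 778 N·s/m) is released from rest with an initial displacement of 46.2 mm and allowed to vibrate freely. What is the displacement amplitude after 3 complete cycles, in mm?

ζ = c/(2√(km)) = 778/(2√(26900 × 110)) = 778/3440 = 0.2261.
Logarithmic decrement δ = 2πζ/√(1 − ζ²) = 2π × 0.2261/√(1 − 0.0511) = 1.459.
After n cycles, x_n/x₀ = e^(−nδ), so x_3 = 46.2 × e^(−3 × 1.459) = 46.2 × 0.01258 = 0.5810 mm.

0.581 mm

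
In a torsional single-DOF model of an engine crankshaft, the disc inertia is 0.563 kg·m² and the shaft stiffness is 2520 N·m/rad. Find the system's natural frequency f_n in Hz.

ω_n = √(k_t/J) = √(2520/0.563) = √4476 = 66.90 rad/s.
f_n = ω_n/(2π) = 66.90/6.283 = 10.65 Hz.

10.6 Hz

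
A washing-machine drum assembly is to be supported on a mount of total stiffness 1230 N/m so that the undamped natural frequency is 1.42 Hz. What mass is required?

ω_n = 2πf_n = 2π × 1.42 = 8.922 rad/s.
m = k/ω_n² = 1230/8.922² = 1230/79.60 = 15.45 kg.

15.5 kg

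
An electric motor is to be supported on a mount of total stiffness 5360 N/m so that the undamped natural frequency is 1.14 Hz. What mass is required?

104 kg

ω_n = 2πf_n = 2π × 1.14 = 7.163 rad/s.
m = k/ω_n² = 5360/7.163² = 5360/51.31 = 104.5 kg.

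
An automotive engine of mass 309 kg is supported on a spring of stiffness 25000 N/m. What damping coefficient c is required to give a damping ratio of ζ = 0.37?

c_c = 2√(k·m) = 2√(25000 × 309) = 5559 N·s/m.
c = ζ·c_c = 0.37 × 5559 = 2057 N·s/m.

2060 N·s/m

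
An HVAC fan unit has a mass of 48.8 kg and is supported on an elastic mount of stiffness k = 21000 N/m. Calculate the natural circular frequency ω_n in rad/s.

ω_n = √(k/m) = √(21000/48.8) = √430.3 = 20.74 rad/s.

20.7 rad/s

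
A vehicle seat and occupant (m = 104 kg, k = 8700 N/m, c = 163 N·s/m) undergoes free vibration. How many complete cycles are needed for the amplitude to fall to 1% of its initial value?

9 cycles

ζ = c/(2√(km)) = 163/(2√(8700 × 104)) = 163/1902 = 0.08568.
Logarithmic decrement δ = 2πζ/√(1 − ζ²) = 2π × 0.08568/√(1 − 0.00734) = 0.5403.
x_n/x₀ = e^(−nδ) ≤ 0.01; take ln: n ≥ ln(1/0.01)/δ = 4.605/0.5403 = 8.523.
So 9 complete cycles are required.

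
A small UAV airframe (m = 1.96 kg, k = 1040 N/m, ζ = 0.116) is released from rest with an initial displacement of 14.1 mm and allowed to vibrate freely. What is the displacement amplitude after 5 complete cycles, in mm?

Logarithmic decrement δ = 2πζ/√(1 − ζ²) = 2π × 0.1160/√(1 − 0.0135) = 0.7338.
After n cycles, x_n/x₀ = e^(−nδ), so x_5 = 14.1 × e^(−5 × 0.7338) = 14.1 × 0.02550 = 0.3596 mm.

0.360 mm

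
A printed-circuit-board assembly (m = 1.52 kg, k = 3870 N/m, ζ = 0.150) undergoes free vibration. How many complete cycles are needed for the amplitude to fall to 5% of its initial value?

4 cycles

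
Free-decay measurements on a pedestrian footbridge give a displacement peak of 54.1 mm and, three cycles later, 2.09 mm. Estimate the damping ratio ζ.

0.170

Logarithmic decrement δ = (1/n)·ln(x₀/x_n) = (1/3)·ln(54.1/2.09) = (1/3)·ln(25.89) = 1.085.
ζ = δ/√(4π² + δ²) = 1.085/√(39.48 + 1.18) = 1.085/6.376 = 0.1701.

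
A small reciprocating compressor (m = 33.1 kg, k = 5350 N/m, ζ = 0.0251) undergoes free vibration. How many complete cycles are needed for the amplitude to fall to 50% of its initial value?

5 cycles

Logarithmic decrement δ = 2πζ/√(1 − ζ²) = 2π × 0.02510/√(1 − 0.000630) = 0.1578.
x_n/x₀ = e^(−nδ) ≤ 0.5; take ln: n ≥ ln(1/0.5)/δ = 0.6931/0.1578 = 4.394.
So 5 complete cycles are required.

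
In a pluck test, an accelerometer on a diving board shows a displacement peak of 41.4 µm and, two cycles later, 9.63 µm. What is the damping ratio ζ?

0.115

Logarithmic decrement δ = (1/n)·ln(x₀/x_n) = (1/2)·ln(41.4/9.63) = (1/2)·ln(4.299) = 0.7292.
ζ = δ/√(4π² + δ²) = 0.7292/√(39.48 + 0.532) = 0.7292/6.325 = 0.1153.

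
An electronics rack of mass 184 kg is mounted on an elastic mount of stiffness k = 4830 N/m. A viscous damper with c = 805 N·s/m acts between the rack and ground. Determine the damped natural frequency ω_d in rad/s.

ω_n = √(k/m) = √(4830/184) = 5.123 rad/s.
Critical damping c_c = 2√(k·m) = 2√(4830 × 184) = 1885 N·s/m, so ζ = c/c_c = 805/1885 = 0.4270.
ω_d = ω_n√(1 − ζ²) = 5.123 × √(1 − 0.182) = 4.633 rad/s.

4.63 rad/s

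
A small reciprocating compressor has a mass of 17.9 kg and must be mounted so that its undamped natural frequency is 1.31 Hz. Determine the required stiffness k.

1210 N/m

ω_n = 2πf_n = 2π × 1.31 = 8.231 rad/s.
k = m·ω_n² = 17.9 × 8.231² = 17.9 × 67.75 = 1213 N/m.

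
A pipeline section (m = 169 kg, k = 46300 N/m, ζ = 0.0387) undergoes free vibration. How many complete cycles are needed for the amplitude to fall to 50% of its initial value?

Logarithmic decrement δ = 2πζ/√(1 − ζ²) = 2π × 0.03870/√(1 − 0.00150) = 0.2433.
x_n/x₀ = e^(−nδ) ≤ 0.5; take ln: n ≥ ln(1/0.5)/δ = 0.6931/0.2433 = 2.848.
So 3 complete cycles are required.

3 cycles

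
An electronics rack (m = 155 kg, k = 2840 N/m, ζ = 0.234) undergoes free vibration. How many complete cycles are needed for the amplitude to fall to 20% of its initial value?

Logarithmic decrement δ = 2πζ/√(1 − ζ²) = 2π × 0.2340/√(1 − 0.0548) = 1.512.
x_n/x₀ = e^(−nδ) ≤ 0.2; take ln: n ≥ ln(1/0.2)/δ = 1.609/1.512 = 1.064.
So 2 complete cycles are required.

2 cycles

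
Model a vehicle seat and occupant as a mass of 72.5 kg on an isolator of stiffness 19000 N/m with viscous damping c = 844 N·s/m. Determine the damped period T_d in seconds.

ω_n = √(k/m) = √(19000/72.5) = 16.19 rad/s.
Critical damping c_c = 2√(k·m) = 2√(19000 × 72.5) = 2347 N·s/m, so ζ = c/c_c = 844/2347 = 0.3596.
ω_d = ω_n√(1 − ζ²) = 16.19 × √(1 − 0.129) = 15.11 rad/s.
T_d = 2π/ω_d = 0.4159 s.

0.416 s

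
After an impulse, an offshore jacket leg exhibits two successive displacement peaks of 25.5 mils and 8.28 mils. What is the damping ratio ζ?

Logarithmic decrement δ = (1/n)·ln(x₀/x_n) = (1/1)·ln(25.5/8.28) = (1/1)·ln(3.080) = 1.125.
ζ = δ/√(4π² + δ²) = 1.125/√(39.48 + 1.27) = 1.125/6.383 = 0.1762.

0.176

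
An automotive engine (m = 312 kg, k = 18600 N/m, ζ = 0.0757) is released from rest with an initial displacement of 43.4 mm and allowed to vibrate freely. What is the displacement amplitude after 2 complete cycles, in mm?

Logarithmic decrement δ = 2πζ/√(1 − ζ²) = 2π × 0.07570/√(1 − 0.00573) = 0.4770.
After n cycles, x_n/x₀ = e^(−nδ), so x_2 = 43.4 × e^(−2 × 0.4770) = 43.4 × 0.3852 = 16.72 mm.

16.7 mm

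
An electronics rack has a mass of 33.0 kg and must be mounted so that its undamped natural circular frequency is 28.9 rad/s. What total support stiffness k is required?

27600 N/m

k = m·ω_n² = 33.0 × 28.90² = 33.0 × 835.2 = 27560 N/m.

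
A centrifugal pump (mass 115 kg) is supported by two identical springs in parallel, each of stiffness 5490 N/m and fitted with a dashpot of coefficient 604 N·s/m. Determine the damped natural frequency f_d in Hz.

1.50 Hz

Parallel springs add: k_eq = 2 × 5490 = 10980 N/m.
ω_n = √(k_eq/m) = √(10980/115) = 9.771 rad/s.
Critical damping c_c = 2√(k_eq·m) = 2√(10980 × 115) = 2247 N·s/m, so ζ = c/c_c = 604/2247 = 0.2688.
ω_d = ω_n√(1 − ζ²) = 9.771 × √(1 − 0.0722) = 9.412 rad/s.
f_d = ω_d/(2π) = 1.498 Hz.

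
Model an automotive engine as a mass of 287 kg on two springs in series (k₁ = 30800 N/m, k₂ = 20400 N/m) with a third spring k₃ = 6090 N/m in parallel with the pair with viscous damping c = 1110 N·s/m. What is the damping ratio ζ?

Series pair: k_s = k₁k₂/(k₁+k₂) = (30800)(20400)/(30800 + 20400) = 12270 N/m. In parallel with k₃: k_eq = 12270 + 6090 = 18360 N/m.
ω_n = √(k_eq/m) = √(18360/287) = 7.999 rad/s.
Critical damping c_c = 2√(k_eq·m) = 2√(18360 × 287) = 4591 N·s/m, so ζ = c/c_c = 1110/4591 = 0.2418.

0.242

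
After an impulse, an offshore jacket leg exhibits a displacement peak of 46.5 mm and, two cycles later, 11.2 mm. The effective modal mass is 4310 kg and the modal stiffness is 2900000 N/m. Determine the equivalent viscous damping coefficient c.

25200 N·s/m

Logarithmic decrement δ = (1/n)·ln(x₀/x_n) = (1/2)·ln(46.5/11.2) = (1/2)·ln(4.152) = 0.7118.
ζ = δ/√(4π² + δ²) = 0.7118/√(39.48 + 0.507) = 0.7118/6.323 = 0.1126.
c = ζ · 2√(km) = 0.1126 × 2√(2900000 × 4310) = 0.1126 × 223600 = 25170 N·s/m.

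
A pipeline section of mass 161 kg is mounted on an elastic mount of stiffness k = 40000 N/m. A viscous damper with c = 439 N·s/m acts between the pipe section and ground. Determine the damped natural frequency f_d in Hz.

2.50 Hz

ω_n = √(k/m) = √(40000/161) = 15.76 rad/s.
Critical damping c_c = 2√(k·m) = 2√(40000 × 161) = 5075 N·s/m, so ζ = c/c_c = 439/5075 = 0.08650.
ω_d = ω_n√(1 − ζ²) = 15.76 × √(1 − 0.00748) = 15.70 rad/s.
f_d = ω_d/(2π) = 2.499 Hz.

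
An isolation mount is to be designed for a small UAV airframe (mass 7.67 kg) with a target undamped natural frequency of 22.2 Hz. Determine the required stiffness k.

ω_n = 2πf_n = 2π × 22.2 = 139.5 rad/s.
k = m·ω_n² = 7.67 × 139.5² = 7.67 × 19460 = 149200 N/m.

149000 N/m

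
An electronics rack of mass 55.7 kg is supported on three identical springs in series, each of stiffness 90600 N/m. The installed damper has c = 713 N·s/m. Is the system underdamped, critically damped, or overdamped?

underdamped

Series springs: 1/k_eq = 3/90600, so k_eq = 90600/3 = 30200 N/m.
c_c = 2√(k_eq·m) = 2594 N·s/m; ζ = c/c_c = 713/2594 = 0.275.
Since ζ < 1 the system is underdamped.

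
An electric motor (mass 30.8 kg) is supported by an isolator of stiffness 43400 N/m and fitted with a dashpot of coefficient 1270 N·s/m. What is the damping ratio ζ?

ω_n = √(k/m) = √(43400/30.8) = 37.54 rad/s.
Critical damping c_c = 2√(k·m) = 2√(43400 × 30.8) = 2312 N·s/m, so ζ = c/c_c = 1270/2312 = 0.5492.

0.549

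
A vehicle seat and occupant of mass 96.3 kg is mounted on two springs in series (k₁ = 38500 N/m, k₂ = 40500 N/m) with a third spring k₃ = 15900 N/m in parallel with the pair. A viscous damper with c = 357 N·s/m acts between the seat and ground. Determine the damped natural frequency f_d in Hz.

3.05 Hz

Series pair: k_s = k₁k₂/(k₁+k₂) = (38500)(40500)/(38500 + 40500) = 19740 N/m. In parallel with k₃: k_eq = 19740 + 15900 = 35640 N/m.
ω_n = √(k_eq/m) = √(35640/96.3) = 19.24 rad/s.
Critical damping c_c = 2√(k_eq·m) = 2√(35640 × 96.3) = 3705 N·s/m, so ζ = c/c_c = 357/3705 = 0.09635.
ω_d = ω_n√(1 − ζ²) = 19.24 × √(1 − 0.00928) = 19.15 rad/s.
f_d = ω_d/(2π) = 3.047 Hz.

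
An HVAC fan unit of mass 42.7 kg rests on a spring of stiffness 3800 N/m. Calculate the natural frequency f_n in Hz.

ω_n = √(k/m) = √(3800/42.7) = √88.99 = 9.434 rad/s.
f_n = ω_n/(2π) = 9.434/6.283 = 1.501 Hz.

1.50 Hz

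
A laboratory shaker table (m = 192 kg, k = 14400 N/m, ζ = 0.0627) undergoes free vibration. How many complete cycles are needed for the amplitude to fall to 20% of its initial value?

5 cycles

Logarithmic decrement δ = 2πζ/√(1 − ζ²) = 2π × 0.06270/√(1 − 0.00393) = 0.3947.
x_n/x₀ = e^(−nδ) ≤ 0.2; take ln: n ≥ ln(1/0.2)/δ = 1.609/0.3947 = 4.077.
So 5 complete cycles are required.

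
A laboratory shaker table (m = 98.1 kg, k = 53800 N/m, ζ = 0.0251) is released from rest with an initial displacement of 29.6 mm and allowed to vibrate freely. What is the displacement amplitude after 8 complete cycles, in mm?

Logarithmic decrement δ = 2πζ/√(1 − ζ²) = 2π × 0.02510/√(1 − 0.000630) = 0.1578.
After n cycles, x_n/x₀ = e^(−nδ), so x_8 = 29.6 × e^(−8 × 0.1578) = 29.6 × 0.2831 = 8.379 mm.

8.38 mm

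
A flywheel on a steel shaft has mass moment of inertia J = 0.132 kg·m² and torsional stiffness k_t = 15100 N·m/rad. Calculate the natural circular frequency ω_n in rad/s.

338 rad/s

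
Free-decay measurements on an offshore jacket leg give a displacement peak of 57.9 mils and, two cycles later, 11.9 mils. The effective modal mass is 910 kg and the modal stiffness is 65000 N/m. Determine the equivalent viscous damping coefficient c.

Logarithmic decrement δ = (1/n)·ln(x₀/x_n) = (1/2)·ln(57.9/11.9) = (1/2)·ln(4.866) = 0.7911.
ζ = δ/√(4π² + δ²) = 0.7911/√(39.48 + 0.626) = 0.7911/6.333 = 0.1249.
c = ζ · 2√(km) = 0.1249 × 2√(65000 × 910) = 0.1249 × 15380 = 1921 N·s/m.

1920 N·s/m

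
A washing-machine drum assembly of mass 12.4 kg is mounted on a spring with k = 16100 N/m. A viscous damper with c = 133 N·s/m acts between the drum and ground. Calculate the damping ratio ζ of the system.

0.149

ω_n = √(k/m) = √(16100/12.4) = 36.03 rad/s.
Critical damping c_c = 2√(k·m) = 2√(16100 × 12.4) = 893.6 N·s/m, so ζ = c/c_c = 133/893.6 = 0.1488.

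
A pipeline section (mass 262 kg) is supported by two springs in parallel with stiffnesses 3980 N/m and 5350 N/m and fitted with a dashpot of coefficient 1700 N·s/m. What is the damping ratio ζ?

0.544

Parallel springs add: k_eq = 3980 + 5350 = 9330 N/m.
ω_n = √(k_eq/m) = √(9330/262) = 5.967 rad/s.
Critical damping c_c = 2√(k_eq·m) = 2√(9330 × 262) = 3127 N·s/m, so ζ = c/c_c = 1700/3127 = 0.5437.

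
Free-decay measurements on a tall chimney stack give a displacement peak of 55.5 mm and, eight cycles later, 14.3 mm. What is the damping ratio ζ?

Logarithmic decrement δ = (1/n)·ln(x₀/x_n) = (1/8)·ln(55.5/14.3) = (1/8)·ln(3.881) = 0.1695.
ζ = δ/√(4π² + δ²) = 0.1695/√(39.48 + 0.0287) = 0.1695/6.285 = 0.02697.

0.0270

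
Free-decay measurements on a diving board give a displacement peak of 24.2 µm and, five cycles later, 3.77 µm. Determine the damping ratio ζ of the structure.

Logarithmic decrement δ = (1/n)·ln(x₀/x_n) = (1/5)·ln(24.2/3.77) = (1/5)·ln(6.419) = 0.3719.
ζ = δ/√(4π² + δ²) = 0.3719/√(39.48 + 0.138) = 0.3719/6.294 = 0.05908.

0.0591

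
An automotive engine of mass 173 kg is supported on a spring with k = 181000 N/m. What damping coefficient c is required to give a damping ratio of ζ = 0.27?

c_c = 2√(k·m) = 2√(181000 × 173) = 11190 N·s/m.
c = ζ·c_c = 0.27 × 11190 = 3022 N·s/m.

3020 N·s/m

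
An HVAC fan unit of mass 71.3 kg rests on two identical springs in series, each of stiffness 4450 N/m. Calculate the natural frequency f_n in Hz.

0.889 Hz

Series springs: 1/k_eq = 2/4450, so k_eq = 4450/2 = 2225 N/m.
ω_n = √(k_eq/m) = √(2225/71.3) = √31.21 = 5.586 rad/s.
f_n = ω_n/(2π) = 5.586/6.283 = 0.8891 Hz.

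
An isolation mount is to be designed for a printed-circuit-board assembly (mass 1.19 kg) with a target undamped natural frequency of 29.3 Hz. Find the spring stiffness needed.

ω_n = 2πf_n = 2π × 29.3 = 184.1 rad/s.
k = m·ω_n² = 1.19 × 184.1² = 1.19 × 33890 = 40330 N/m.

40300 N/m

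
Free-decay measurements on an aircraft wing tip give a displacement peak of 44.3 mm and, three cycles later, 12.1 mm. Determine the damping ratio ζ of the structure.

0.0687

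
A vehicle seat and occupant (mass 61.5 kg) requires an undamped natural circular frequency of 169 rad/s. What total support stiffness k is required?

1760000 N/m

k = m·ω_n² = 61.5 × 169.0² = 61.5 × 28560 = 1757000 N/m.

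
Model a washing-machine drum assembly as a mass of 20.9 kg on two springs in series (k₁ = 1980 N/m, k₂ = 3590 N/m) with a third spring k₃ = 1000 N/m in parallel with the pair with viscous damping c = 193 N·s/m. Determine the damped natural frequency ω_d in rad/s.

Series pair: k_s = k₁k₂/(k₁+k₂) = (1980)(3590)/(1980 + 3590) = 1276 N/m. In parallel with k₃: k_eq = 1276 + 1000 = 2276 N/m.
ω_n = √(k_eq/m) = √(2276/20.9) = 10.44 rad/s.
Critical damping c_c = 2√(k_eq·m) = 2√(2276 × 20.9) = 436.2 N·s/m, so ζ = c/c_c = 193/436.2 = 0.4424.
ω_d = ω_n√(1 − ζ²) = 10.44 × √(1 − 0.196) = 9.359 rad/s.

9.36 rad/s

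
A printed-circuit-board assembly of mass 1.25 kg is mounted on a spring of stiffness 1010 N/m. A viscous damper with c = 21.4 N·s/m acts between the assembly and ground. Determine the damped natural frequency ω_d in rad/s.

27.1 rad/s

ω_n = √(k/m) = √(1010/1.25) = 28.43 rad/s.
Critical damping c_c = 2√(k·m) = 2√(1010 × 1.25) = 71.06 N·s/m, so ζ = c/c_c = 21.4/71.06 = 0.3011.
ω_d = ω_n√(1 − ζ²) = 28.43 × √(1 − 0.0907) = 27.11 rad/s.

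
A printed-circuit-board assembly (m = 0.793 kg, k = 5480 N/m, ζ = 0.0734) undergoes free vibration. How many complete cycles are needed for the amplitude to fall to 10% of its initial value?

5 cycles

Logarithmic decrement δ = 2πζ/√(1 − ζ²) = 2π × 0.07340/√(1 − 0.00539) = 0.4624.
x_n/x₀ = e^(−nδ) ≤ 0.1; take ln: n ≥ ln(1/0.1)/δ = 2.303/0.4624 = 4.979.
So 5 complete cycles are required.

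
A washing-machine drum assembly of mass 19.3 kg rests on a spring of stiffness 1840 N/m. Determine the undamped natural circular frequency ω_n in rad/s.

9.76 rad/s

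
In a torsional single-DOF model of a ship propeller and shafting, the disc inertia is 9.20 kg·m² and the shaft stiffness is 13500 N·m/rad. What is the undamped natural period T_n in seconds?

ω_n = √(k_t/J) = √(13500/9.20) = √1467 = 38.31 rad/s.
T_n = 2π/ω_n = 6.283/38.31 = 0.1640 s.

0.164 s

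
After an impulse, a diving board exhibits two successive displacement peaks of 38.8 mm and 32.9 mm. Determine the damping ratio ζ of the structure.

0.0262

Logarithmic decrement δ = (1/n)·ln(x₀/x_n) = (1/1)·ln(38.8/32.9) = (1/1)·ln(1.179) = 0.1649.
ζ = δ/√(4π² + δ²) = 0.1649/√(39.48 + 0.0272) = 0.1649/6.285 = 0.02624.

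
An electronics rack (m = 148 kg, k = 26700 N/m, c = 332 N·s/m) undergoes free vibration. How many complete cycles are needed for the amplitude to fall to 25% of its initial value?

ζ = c/(2√(km)) = 332/(2√(26700 × 148)) = 332/3976 = 0.08351.
Logarithmic decrement δ = 2πζ/√(1 − ζ²) = 2π × 0.08351/√(1 − 0.00697) = 0.5265.
x_n/x₀ = e^(−nδ) ≤ 0.25; take ln: n ≥ ln(1/0.25)/δ = 1.386/0.5265 = 2.633.
So 3 complete cycles are required.

3 cycles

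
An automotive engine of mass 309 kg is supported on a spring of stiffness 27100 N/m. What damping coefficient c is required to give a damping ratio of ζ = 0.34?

1970 N·s/m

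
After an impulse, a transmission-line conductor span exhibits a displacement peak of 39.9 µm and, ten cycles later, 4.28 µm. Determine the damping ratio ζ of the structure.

0.0355

Logarithmic decrement δ = (1/n)·ln(x₀/x_n) = (1/10)·ln(39.9/4.28) = (1/10)·ln(9.322) = 0.2232.
ζ = δ/√(4π² + δ²) = 0.2232/√(39.48 + 0.0498) = 0.2232/6.287 = 0.03551.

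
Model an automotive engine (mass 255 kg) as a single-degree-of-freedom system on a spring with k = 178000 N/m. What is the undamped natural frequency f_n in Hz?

4.20 Hz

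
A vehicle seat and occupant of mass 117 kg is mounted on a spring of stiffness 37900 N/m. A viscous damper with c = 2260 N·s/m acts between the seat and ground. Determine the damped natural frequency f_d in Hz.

ω_n = √(k/m) = √(37900/117) = 18.00 rad/s.
Critical damping c_c = 2√(k·m) = 2√(37900 × 117) = 4212 N·s/m, so ζ = c/c_c = 2260/4212 = 0.5366.
ω_d = ω_n√(1 − ζ²) = 18.00 × √(1 − 0.288) = 15.19 rad/s.
f_d = ω_d/(2π) = 2.417 Hz.

2.42 Hz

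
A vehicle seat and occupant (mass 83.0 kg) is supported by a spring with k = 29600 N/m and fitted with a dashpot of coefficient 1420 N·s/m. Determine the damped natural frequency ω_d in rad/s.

ω_n = √(k/m) = √(29600/83.0) = 18.88 rad/s.
Critical damping c_c = 2√(k·m) = 2√(29600 × 83.0) = 3135 N·s/m, so ζ = c/c_c = 1420/3135 = 0.4530.
ω_d = ω_n√(1 − ζ²) = 18.88 × √(1 − 0.205) = 16.84 rad/s.

16.8 rad/s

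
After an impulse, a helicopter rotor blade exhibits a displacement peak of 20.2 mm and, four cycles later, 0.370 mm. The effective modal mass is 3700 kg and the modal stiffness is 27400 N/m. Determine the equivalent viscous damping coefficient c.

3170 N·s/m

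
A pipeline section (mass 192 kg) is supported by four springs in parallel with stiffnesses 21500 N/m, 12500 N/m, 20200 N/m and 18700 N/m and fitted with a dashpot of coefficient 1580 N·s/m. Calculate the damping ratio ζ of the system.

Parallel springs add: k_eq = 21500 + 12500 + 20200 + 18700 = 72900 N/m.
ω_n = √(k_eq/m) = √(72900/192) = 19.49 rad/s.
Critical damping c_c = 2√(k_eq·m) = 2√(72900 × 192) = 7482 N·s/m, so ζ = c/c_c = 1580/7482 = 0.2112.

0.211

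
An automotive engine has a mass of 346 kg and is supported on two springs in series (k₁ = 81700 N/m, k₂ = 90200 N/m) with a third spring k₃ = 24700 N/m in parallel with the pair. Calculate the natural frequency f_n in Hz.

Series pair: k_s = k₁k₂/(k₁+k₂) = (81700)(90200)/(81700 + 90200) = 42870 N/m. In parallel with k₃: k_eq = 42870 + 24700 = 67570 N/m.
ω_n = √(k_eq/m) = √(67570/346) = √195.3 = 13.97 rad/s.
f_n = ω_n/(2π) = 13.97/6.283 = 2.224 Hz.

2.22 Hz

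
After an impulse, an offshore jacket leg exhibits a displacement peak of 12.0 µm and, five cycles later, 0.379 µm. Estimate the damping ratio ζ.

0.109

Logarithmic decrement δ = (1/n)·ln(x₀/x_n) = (1/5)·ln(12.0/0.379) = (1/5)·ln(31.66) = 0.6910.
ζ = δ/√(4π² + δ²) = 0.6910/√(39.48 + 0.478) = 0.6910/6.321 = 0.1093.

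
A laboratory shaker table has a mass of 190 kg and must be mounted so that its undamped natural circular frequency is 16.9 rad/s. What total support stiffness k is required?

k = m·ω_n² = 190 × 16.90² = 190 × 285.6 = 54270 N/m.

54300 N/m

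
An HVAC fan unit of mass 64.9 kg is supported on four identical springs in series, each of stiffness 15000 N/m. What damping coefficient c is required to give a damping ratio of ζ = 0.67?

661 N·s/m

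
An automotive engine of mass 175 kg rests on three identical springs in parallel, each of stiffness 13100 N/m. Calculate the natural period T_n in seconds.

0.419 s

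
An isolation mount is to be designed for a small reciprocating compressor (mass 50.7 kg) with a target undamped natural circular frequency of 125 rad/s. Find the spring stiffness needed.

k = m·ω_n² = 50.7 × 125.0² = 50.7 × 15620 = 792200 N/m.

792000 N/m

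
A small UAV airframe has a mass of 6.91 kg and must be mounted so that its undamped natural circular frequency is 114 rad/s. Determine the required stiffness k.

89800 N/m

k = m·ω_n² = 6.91 × 114.0² = 6.91 × 13000 = 89800 N/m.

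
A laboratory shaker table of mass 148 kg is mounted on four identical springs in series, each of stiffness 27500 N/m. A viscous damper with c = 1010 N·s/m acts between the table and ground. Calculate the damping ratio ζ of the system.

Series springs: 1/k_eq = 4/27500, so k_eq = 27500/4 = 6875 N/m.
ω_n = √(k_eq/m) = √(6875/148) = 6.816 rad/s.
Critical damping c_c = 2√(k_eq·m) = 2√(6875 × 148) = 2017 N·s/m, so ζ = c/c_c = 1010/2017 = 0.5006.

0.501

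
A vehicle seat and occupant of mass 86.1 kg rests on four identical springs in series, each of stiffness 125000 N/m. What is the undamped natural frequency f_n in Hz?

Series springs: 1/k_eq = 4/125000, so k_eq = 125000/4 = 31250 N/m.
ω_n = √(k_eq/m) = √(31250/86.1) = √363.0 = 19.05 rad/s.
f_n = ω_n/(2π) = 19.05/6.283 = 3.032 Hz.

3.03 Hz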